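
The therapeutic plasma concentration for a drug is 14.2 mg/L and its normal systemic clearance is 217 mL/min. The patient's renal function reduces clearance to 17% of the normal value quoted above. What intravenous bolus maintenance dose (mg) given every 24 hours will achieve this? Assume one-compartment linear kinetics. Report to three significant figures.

CL = 217 mL/min × 60/1000 = 13.02 L/h
Patient clearance = 0.17 × 13.02 = 2.213 L/h
D = CL × Css × τ = 2.213 × 14.2 × 24 = 754.2 mg

754 mg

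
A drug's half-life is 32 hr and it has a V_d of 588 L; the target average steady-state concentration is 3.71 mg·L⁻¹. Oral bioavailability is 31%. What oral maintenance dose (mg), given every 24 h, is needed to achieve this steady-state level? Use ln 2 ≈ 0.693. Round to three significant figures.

3660 mg

k = 0.693/32 = 0.02166 h⁻¹, so CL = k·Vd = 0.02166 × 588.0 = 12.74 L/h
D = CL × Css × τ / F = 12.74 × 3.71 × 24 / 0.31 = 3659 mg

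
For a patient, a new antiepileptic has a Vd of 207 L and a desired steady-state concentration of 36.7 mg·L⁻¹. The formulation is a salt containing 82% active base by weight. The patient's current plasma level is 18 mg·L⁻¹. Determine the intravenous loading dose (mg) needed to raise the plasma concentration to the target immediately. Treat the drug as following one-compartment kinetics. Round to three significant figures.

Concentration deficit ΔC = 36.7 − 18 = 18.70 mg/L
LD = Vd × ΔC / S = 207.0 × 18.70 / 0.82 = 4721 mg

4720 mg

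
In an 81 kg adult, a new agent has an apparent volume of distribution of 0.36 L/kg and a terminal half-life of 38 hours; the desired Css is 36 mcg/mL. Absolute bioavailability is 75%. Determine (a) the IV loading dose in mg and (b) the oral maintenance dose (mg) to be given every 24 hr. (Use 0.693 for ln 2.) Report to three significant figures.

(a) 1050 mg; (b) 613 mg

Vd = 0.36 L/kg × 81 kg = 29.16 L
LD = Vd × C = 29.16 × 36 = 1050 mg
CL = 0.693 × Vd / t½ = 0.693 × 29.16 / 38 = 0.5318 L/h
D = CL × Css × τ / F = 0.5318 × 36 × 24 / 0.75 = 612.6 mg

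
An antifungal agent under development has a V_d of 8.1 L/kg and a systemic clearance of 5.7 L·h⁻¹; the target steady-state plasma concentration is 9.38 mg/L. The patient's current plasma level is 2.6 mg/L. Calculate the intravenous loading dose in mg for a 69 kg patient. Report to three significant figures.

3790 mg

Vd = 8.1 L/kg × 69 kg = 558.9 L
Loading dose depends on Vd (not clearance): it fills the distribution volume.
Concentration deficit ΔC = 9.38 − 2.6 = 6.780 mg/L
LD = Vd × ΔC = 558.9 × 6.780 = 3789 mg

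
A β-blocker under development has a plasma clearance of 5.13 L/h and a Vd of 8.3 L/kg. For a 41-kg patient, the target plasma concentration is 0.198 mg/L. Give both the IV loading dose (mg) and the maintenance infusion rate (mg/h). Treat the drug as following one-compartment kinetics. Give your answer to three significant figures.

(a) 67.4 mg; (b) 1.02 mg/h

Total Vd = 8.3 × 41 = 340.3 L
LD = Vd · C_target = 340.3 × 0.198 = 67.38 mg
Maintenance infusion rate = CL × Css = 5.130 × 0.198 = 1.016 mg/h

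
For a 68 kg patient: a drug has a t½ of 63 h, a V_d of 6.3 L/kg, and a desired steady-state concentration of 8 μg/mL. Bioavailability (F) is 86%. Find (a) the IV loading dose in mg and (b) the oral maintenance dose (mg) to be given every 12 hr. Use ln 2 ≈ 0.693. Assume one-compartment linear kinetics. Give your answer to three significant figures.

Vd = 6.3 L/kg × 68 kg = 428.4 L
LD = Vd × C = 428.4 × 8 = 3427 mg
CL = 0.693 × Vd / t½ = 0.693 × 428.4 / 63 = 4.712 L/h
D = CL × Css × τ / F = 4.712 × 8 × 12 / 0.86 = 526.0 mg

(a) 3430 mg; (b) 526 mg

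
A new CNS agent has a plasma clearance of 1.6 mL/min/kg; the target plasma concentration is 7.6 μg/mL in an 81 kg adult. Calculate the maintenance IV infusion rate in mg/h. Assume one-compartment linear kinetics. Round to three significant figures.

59.1 mg/h

CL = 1.6 mL/min/kg × 81 kg = 129.6 mL/min = 129.6 × 60/1000 = 7.776 L/h
At steady state, infusion rate equals elimination rate: rate in = CL × Css.
R₀ = 7.776 × 7.6 = 59.10 mg/h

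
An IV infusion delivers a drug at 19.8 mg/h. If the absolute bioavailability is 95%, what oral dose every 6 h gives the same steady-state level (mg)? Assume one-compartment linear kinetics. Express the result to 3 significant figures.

125 mg

To maintain the same Css, the systemic dosing rate must be unchanged: F·D/τ = infusion rate.
D = rate × τ / F = 19.8 × 6 / 0.95 = 125.1 mg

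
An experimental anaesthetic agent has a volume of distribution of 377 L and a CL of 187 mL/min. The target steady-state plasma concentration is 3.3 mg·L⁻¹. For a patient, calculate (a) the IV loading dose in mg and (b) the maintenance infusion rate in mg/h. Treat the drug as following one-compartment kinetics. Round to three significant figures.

Loading: fill Vd to C_target → 377.0 L × 3.3 mg/L = 1244 mg
Convert clearance: 187 mL/min × 60 min/h ÷ 1000 mL/L = 11.22 L/h
Maintenance: replace elimination → rate = CL × Css = 11.22 × 3.3 = 37.03 mg/h

(a) 1240 mg; (b) 37.0 mg/h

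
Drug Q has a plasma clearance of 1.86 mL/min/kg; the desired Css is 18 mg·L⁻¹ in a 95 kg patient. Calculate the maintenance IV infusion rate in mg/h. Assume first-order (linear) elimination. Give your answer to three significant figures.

191 mg/h

CL = 1.86 mL/min/kg × 95 kg = 176.7 mL/min = 176.7 × 60/1000 = 10.60 L/h
R₀ = 10.60 × 18 = 190.8 mg/h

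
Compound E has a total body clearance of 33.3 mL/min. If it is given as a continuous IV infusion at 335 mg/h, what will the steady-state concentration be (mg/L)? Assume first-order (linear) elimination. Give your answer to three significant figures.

CL = 33.3 mL/min × 60/1000 = 1.998 L/h
Css = rate / CL = 335 / 1.998 = 167.7 mg/L

168 mg/L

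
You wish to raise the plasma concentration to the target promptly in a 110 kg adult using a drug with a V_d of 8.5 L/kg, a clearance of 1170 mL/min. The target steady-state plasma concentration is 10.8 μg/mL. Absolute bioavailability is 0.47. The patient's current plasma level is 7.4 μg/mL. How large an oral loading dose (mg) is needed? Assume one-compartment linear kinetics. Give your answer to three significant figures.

6760 mg

Total Vd = 8.5 × 110 = 935.0 L
Concentration deficit ΔC = 10.8 − 7.4 = 3.400 mg/L
LD = Vd × ΔC / F = 935.0 × 3.400 / 0.47 = 6764 mg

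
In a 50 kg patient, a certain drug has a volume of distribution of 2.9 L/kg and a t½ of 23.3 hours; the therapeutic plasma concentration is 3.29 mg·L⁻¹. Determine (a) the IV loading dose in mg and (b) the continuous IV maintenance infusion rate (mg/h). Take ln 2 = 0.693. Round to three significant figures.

(a) 477 mg; (b) 14.2 mg/h

Total Vd = 2.9 × 50 = 145.0 L
LD = Vd × C = 145.0 × 3.29 = 477.1 mg
CL = 0.693 × Vd / t½ = 0.693 × 145.0 / 23.3 = 4.313 L/h
Infusion rate = CL × Css = 4.313 × 3.29 = 14.19 mg/h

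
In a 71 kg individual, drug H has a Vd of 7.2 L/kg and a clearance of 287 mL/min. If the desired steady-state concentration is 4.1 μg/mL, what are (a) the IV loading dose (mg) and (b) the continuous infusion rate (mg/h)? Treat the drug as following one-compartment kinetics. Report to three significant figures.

(a) 2100 mg; (b) 70.6 mg/h

Vd(total) = 71 kg × 7.2 L/kg = 511.2 L
LD = Vd · C_target = 511.2 × 4.1 = 2096 mg
CL = 287 mL/min = 287 × 0.06 = 17.22 L/h
Maintenance: replace elimination → rate = CL × Css = 17.22 × 4.1 = 70.60 mg/h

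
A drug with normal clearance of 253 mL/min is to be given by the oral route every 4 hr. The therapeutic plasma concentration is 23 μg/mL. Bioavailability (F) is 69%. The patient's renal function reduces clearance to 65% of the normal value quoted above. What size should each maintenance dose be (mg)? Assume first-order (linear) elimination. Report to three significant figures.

Convert clearance: 253 mL/min × 60 min/h ÷ 1000 mL/L = 15.18 L/h
Patient clearance = 0.65 × 15.18 = 9.867 L/h
D = CL × Css × τ / F = 9.867 × 23 × 4 / 0.69 = 1316 mg

1320 mg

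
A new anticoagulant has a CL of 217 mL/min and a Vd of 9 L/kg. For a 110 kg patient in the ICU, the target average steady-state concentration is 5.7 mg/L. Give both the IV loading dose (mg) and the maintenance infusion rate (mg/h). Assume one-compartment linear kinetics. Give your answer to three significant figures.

(a) 5640 mg; (b) 74.2 mg/h

Vd(total) = 110 kg × 9 L/kg = 990.0 L
Loading: fill Vd to C_target → 990.0 L × 5.7 mg/L = 5643 mg
CL = 217 mL/min = 217 × 0.06 = 13.02 L/h
Maintenance: replace elimination → rate = CL × Css = 13.02 × 5.7 = 74.21 mg/h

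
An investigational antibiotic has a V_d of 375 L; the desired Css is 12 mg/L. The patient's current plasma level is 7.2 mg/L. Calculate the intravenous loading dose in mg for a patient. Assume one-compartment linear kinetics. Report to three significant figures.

1800 mg

Concentration deficit ΔC = 12 − 7.2 = 4.800 mg/L
LD = Vd × ΔC = 375.0 × 4.800 = 1800 mg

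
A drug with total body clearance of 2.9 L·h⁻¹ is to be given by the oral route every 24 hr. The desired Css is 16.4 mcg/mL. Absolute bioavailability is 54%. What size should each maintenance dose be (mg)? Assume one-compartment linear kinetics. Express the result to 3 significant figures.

2110 mg

D = CL × Css × τ / F = 2.900 × 16.4 × 24 / 0.54 = 2114 mg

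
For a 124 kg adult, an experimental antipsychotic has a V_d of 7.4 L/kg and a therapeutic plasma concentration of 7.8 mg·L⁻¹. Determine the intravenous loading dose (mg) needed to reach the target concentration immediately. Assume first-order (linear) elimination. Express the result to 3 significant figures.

Total Vd = 7.4 × 124 = 917.6 L
LD = Vd × C = 917.6 × 7.800 = 7157 mg

7160 mg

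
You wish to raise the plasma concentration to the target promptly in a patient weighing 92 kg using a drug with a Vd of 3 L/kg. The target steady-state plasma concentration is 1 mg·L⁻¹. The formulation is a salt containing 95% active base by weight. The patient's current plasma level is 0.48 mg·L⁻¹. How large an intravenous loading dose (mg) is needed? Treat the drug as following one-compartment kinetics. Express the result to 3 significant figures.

151 mg

Total Vd = 3 × 92 = 276.0 L
The loading dose fills Vd to the target concentration.
Concentration deficit ΔC = 1 − 0.48 = 0.5200 mg/L
LD = Vd × ΔC / S = 276.0 × 0.5200 / 0.95 = 151.1 mg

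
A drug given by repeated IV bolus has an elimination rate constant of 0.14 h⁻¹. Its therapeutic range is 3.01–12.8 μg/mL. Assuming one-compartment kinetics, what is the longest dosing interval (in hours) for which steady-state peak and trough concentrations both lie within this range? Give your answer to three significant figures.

10.3 h

Between IV bolus doses, concentration decays as C = C₀·e^(−kτ), so C_peak/C_trough = e^(kτ).
τ_max = ln(C_peak/C_trough) / k = ln(12.8/3.01) / 0.1400 = 1.448 / 0.1400 = 10.34 h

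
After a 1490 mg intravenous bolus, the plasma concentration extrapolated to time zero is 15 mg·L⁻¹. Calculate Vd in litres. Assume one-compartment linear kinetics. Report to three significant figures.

99.3 L

Immediately after an IV bolus, C₀ = Dose / Vd, so Vd = Dose / C₀.
Vd = 1490 / 15 = 99.33 L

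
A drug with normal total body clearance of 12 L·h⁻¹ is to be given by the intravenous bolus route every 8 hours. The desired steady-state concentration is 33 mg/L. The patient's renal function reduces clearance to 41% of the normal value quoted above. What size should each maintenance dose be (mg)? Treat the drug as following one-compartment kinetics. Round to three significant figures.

1300 mg

Patient clearance = 0.41 × 12.00 = 4.920 L/h
At steady state, dose per interval replaces the amount cleared in that interval: D/τ = CL·Css.
D = CL × Css × τ = 4.920 × 33 × 8 = 1299 mg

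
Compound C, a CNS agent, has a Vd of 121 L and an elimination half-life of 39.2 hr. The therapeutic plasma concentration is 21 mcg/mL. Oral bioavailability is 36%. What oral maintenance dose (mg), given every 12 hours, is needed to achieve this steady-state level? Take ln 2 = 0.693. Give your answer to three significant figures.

1500 mg

k = 0.693/39.2 = 0.01768 h⁻¹, so CL = k·Vd = 0.01768 × 121.0 = 2.139 L/h
D = CL × Css × τ / F = 2.139 × 21 × 12 / 0.36 = 1497 mg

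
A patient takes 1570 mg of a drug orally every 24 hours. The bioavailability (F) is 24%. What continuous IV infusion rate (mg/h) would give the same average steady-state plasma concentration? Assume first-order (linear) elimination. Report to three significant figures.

Equivalent systemic input: infusion rate = F·D/τ.
Rate = 0.24 × 1570 / 24 = 15.70 mg/h

15.7 mg/h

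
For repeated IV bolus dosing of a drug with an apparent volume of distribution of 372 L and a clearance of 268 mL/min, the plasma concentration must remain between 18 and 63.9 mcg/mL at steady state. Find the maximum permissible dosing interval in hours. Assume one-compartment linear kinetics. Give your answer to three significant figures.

29.3 h

CL = 268 mL/min × 60/1000 = 16.08 L/h
k = CL / Vd = 16.08 / 372.0 = 0.04323 h⁻¹
Between IV bolus doses, concentration decays as C = C₀·e^(−kτ), so C_peak/C_trough = e^(kτ).
τ_max = ln(C_peak/C_trough) / k = ln(63.9/18) / 0.04323 = 1.267 / 0.04323 = 29.31 h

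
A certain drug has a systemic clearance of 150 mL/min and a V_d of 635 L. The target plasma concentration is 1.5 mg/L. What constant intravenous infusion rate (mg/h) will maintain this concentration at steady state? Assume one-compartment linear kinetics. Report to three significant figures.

CL = 150 mL/min × 60/1000 = 9.000 L/h
R₀ = 9.000 × 1.5 = 13.50 mg/h

13.5 mg/h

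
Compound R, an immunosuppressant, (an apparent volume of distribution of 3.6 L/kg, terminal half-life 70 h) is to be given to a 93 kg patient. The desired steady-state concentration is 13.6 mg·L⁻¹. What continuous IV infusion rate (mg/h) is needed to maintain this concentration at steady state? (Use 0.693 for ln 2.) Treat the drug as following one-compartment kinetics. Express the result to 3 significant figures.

45.1 mg/h

Vd(total) = 93 kg × 3.6 L/kg = 334.8 L
k = 0.693/70 = 0.009900 h⁻¹, so CL = k·Vd = 0.009900 × 334.8 = 3.315 L/h
Infusion rate = CL × Css = 3.315 × 13.6 = 45.08 mg/h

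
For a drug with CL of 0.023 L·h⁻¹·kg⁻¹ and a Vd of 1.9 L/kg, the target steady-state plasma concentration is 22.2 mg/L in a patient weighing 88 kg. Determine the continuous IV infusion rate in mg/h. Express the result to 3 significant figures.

44.9 mg/h

CL = 0.023 L·h⁻¹·kg⁻¹ × 88 kg = 2.024 L/h
R₀ = 2.024 × 22.2 = 44.93 mg/h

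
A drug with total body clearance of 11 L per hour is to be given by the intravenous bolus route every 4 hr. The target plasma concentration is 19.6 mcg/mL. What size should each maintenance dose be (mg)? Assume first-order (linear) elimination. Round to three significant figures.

862 mg

D = CL × Css × τ = 11.00 × 19.6 × 4 = 862.4 mg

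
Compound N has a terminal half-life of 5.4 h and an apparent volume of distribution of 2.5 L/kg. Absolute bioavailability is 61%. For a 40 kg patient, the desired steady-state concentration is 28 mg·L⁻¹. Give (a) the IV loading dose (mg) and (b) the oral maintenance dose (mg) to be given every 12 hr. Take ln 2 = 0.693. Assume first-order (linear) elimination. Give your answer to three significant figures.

Total Vd = 2.5 × 40 = 100.0 L
LD = Vd × C = 100.0 × 28 = 2800 mg
CL = 0.693 × Vd / t½ = 0.693 × 100.0 / 5.4 = 12.83 L/h
D = CL × Css × τ / F = 12.83 × 28 × 12 / 0.61 = 7067 mg

(a) 2800 mg; (b) 7070 mg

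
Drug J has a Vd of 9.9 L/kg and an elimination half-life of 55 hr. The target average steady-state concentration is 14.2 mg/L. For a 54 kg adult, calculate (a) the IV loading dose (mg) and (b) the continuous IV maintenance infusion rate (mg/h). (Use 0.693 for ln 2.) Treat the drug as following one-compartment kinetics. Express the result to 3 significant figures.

(a) 7590 mg; (b) 95.7 mg/h

Vd(total) = 54 kg × 9.9 L/kg = 534.6 L
LD = Vd × C = 534.6 × 14.2 = 7591 mg
CL = 0.693 × Vd / t½ = 0.693 × 534.6 / 55 = 6.736 L/h
Infusion rate = CL × Css = 6.736 × 14.2 = 95.65 mg/h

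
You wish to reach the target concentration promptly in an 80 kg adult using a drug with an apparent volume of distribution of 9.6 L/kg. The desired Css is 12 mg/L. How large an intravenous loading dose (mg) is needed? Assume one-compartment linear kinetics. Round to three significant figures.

9220 mg

Vd = 9.6 L/kg × 80 kg = 768.0 L
LD = Vd × C = 768.0 × 12.00 = 9216 mg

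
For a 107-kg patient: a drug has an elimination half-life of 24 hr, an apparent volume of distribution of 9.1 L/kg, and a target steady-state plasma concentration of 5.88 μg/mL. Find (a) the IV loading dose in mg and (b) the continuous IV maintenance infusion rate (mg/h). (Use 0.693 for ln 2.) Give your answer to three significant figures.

Total Vd = 9.1 × 107 = 973.7 L
LD = Vd × C = 973.7 × 5.88 = 5725 mg
CL = 0.693 × Vd / t½ = 0.693 × 973.7 / 24 = 28.12 L/h
Infusion rate = CL × Css = 28.12 × 5.88 = 165.3 mg/h

(a) 5730 mg; (b) 165 mg/h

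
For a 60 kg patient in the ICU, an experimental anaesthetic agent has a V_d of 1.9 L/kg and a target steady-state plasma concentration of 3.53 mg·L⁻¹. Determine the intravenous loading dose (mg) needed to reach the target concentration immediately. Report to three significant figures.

402 mg

Vd(total) = 60 kg × 1.9 L/kg = 114.0 L
LD = Vd × C = 114.0 × 3.530 = 402.4 mg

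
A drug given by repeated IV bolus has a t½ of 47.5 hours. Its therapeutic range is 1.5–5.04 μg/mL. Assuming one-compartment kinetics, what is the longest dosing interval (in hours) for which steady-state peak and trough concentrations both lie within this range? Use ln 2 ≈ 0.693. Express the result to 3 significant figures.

k = 0.693 / t½ = 0.693 / 47.5 = 0.01459 h⁻¹
Between IV bolus doses, concentration decays as C = C₀·e^(−kτ), so C_peak/C_trough = e^(kτ).
τ_max = ln(C_peak/C_trough) / k = ln(5.04/1.5) / 0.01459 = 1.212 / 0.01459 = 83.07 h

83.1 h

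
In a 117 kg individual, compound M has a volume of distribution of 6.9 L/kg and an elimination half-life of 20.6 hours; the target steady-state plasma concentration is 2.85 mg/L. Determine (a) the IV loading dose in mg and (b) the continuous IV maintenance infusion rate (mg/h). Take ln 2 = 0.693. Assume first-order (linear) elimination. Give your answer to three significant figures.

Total Vd = 6.9 × 117 = 807.3 L
LD = Vd × C = 807.3 × 2.85 = 2301 mg
CL = 0.693 × Vd / t½ = 0.693 × 807.3 / 20.6 = 27.16 L/h
Infusion rate = CL × Css = 27.16 × 2.85 = 77.41 mg/h

(a) 2300 mg; (b) 77.4 mg/h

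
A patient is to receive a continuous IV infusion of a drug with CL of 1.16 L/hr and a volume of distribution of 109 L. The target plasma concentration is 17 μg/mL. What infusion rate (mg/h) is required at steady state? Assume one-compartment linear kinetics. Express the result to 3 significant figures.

Rate = CL × Css = 1.160 × 17 = 19.72 mg/h

19.7 mg/h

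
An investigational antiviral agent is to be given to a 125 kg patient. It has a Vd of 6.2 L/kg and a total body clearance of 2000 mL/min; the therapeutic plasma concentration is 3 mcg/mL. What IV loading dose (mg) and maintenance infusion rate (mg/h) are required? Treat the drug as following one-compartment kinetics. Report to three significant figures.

Vd = 6.2 L/kg × 125 kg = 775.0 L
LD = Vd · C_target = 775.0 × 3 = 2325 mg
CL = 2000 mL/min × 60/1000 = 120.0 L/h
Maintenance infusion rate = CL × Css = 120.0 × 3 = 360.0 mg/h

(a) 2330 mg; (b) 360 mg/h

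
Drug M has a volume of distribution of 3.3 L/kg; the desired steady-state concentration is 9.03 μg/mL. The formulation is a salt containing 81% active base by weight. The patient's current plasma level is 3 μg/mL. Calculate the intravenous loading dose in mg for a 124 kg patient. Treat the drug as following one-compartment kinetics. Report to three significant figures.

Total Vd = 3.3 × 124 = 409.2 L
Concentration deficit ΔC = 9.03 − 3 = 6.030 mg/L
LD = Vd × ΔC / S = 409.2 × 6.030 / 0.81 = 3046 mg

3050 mg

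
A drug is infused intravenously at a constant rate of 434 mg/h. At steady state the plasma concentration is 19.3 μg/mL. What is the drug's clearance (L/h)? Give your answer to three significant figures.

At steady state, infusion rate = CL × Css, so CL = rate / Css.
CL = 434 / 19.3 = 22.49 L/h

22.5 L/h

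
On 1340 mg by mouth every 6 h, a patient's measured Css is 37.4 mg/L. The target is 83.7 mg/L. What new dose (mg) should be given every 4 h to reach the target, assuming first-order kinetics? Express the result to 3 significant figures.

2000 mg

For first-order elimination, Css ∝ F·D/(CL·τ); F and CL are unchanged, so Css ∝ D/τ.
D₂ = D₁ × (Css,target / Css,current) × (τ₂/τ₁) = 1340 × (83.7/37.4) × (4/6) = 1999 mg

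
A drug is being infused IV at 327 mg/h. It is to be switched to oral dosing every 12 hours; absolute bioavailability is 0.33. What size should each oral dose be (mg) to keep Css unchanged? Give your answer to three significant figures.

To maintain the same Css, the systemic dosing rate must be unchanged: F·D/τ = infusion rate.
D = rate × τ / F = 327 × 12 / 0.33 = 11890 mg

11900 mg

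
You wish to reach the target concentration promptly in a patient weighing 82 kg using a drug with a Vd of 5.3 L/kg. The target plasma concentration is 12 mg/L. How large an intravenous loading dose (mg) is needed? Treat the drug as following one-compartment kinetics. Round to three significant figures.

5220 mg

Total Vd = 5.3 × 82 = 434.6 L
LD = Vd × C = 434.6 × 12.00 = 5215 mg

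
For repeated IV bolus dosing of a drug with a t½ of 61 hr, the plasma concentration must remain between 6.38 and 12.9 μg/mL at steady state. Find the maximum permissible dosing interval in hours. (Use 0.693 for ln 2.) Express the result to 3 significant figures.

62.0 h

k = 0.693 / t½ = 0.693 / 61 = 0.01136 h⁻¹
Between IV bolus doses, concentration decays as C = C₀·e^(−kτ), so C_peak/C_trough = e^(kτ).
τ_max = ln(C_peak/C_trough) / k = ln(12.9/6.38) / 0.01136 = 0.7041 / 0.01136 = 61.98 h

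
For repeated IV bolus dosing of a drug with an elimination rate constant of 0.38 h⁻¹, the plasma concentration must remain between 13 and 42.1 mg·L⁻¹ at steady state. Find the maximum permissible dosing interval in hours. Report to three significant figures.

3.09 h

Between IV bolus doses, concentration decays as C = C₀·e^(−kτ), so C_peak/C_trough = e^(kτ).
τ_max = ln(C_peak/C_trough) / k = ln(42.1/13) / 0.3800 = 1.175 / 0.3800 = 3.092 h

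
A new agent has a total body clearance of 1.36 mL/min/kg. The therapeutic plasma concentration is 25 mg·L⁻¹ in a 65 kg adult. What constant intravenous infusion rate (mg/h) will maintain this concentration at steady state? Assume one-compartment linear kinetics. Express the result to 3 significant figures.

133 mg/h

CL = 1.36 mL/min/kg × 65 kg = 88.40 mL/min = 88.40 × 60/1000 = 5.304 L/h
Infusion rate = CL · Css = 5.304 L/h × 25 mg/L = 132.6 mg/h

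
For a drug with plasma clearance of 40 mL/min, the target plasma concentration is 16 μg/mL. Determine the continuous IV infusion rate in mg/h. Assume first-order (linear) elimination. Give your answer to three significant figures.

38.4 mg/h

Convert clearance: 40 mL/min × 60 min/h ÷ 1000 mL/L = 2.400 L/h
R₀ = 2.400 × 16 = 38.40 mg/h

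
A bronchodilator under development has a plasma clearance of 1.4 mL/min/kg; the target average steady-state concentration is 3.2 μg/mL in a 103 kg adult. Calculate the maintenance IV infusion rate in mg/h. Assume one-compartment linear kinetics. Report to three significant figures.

27.7 mg/h

CL = 1.4 mL/min/kg × 103 kg = 144.2 mL/min = 144.2 × 60/1000 = 8.652 L/h
At steady state, infusion rate equals elimination rate: rate in = CL × Css.
Infusion rate = CL · Css = 8.652 L/h × 3.2 mg/L = 27.69 mg/h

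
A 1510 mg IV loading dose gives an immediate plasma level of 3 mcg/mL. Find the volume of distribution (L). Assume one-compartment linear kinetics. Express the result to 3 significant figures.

Immediately after an IV bolus, C₀ = Dose / Vd, so Vd = Dose / C₀.
Vd = 1510 / 3 = 503.3 L

503 L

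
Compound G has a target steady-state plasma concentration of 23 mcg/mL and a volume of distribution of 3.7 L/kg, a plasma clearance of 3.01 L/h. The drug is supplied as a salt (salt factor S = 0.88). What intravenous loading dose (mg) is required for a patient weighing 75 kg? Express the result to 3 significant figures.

7250 mg

Vd(total) = 75 kg × 3.7 L/kg = 277.5 L
The loading dose fills Vd to the target concentration; clearance is irrelevant here.
LD = Vd × C / S = 277.5 × 23.00 / 0.88 = 7253 mg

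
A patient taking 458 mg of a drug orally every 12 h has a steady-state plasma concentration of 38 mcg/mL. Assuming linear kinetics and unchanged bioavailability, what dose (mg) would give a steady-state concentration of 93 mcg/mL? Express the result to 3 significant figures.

For first-order elimination, Css ∝ F·D/(CL·τ); F and CL are unchanged, so Css ∝ D/τ.
D₂ = D₁ × (Css,target / Css,current) = 458 × 93/38 = 1121 mg

1120 mg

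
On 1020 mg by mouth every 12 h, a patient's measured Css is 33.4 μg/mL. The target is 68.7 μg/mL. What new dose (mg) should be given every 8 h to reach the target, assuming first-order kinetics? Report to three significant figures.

With linear kinetics, Css is proportional to dose rate (D/τ) at fixed clearance.
D₂ = D₁ × (Css,target / Css,current) × (τ₂/τ₁) = 1020 × (68.7/33.4) × (8/12) = 1399 mg

1400 mg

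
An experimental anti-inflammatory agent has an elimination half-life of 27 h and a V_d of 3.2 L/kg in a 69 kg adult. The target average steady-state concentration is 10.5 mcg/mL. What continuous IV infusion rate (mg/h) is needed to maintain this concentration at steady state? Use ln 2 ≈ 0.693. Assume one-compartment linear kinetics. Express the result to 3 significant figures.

59.5 mg/h

Total Vd = 3.2 × 69 = 220.8 L
CL = 0.693 × Vd / t½ = 0.693 × 220.8 / 27 = 5.667 L/h
Infusion rate = CL × Css = 5.667 × 10.5 = 59.50 mg/h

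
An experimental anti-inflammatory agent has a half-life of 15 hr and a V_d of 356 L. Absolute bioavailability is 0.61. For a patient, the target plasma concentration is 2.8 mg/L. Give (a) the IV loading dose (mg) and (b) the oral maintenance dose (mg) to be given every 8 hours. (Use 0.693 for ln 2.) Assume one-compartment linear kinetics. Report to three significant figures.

(a) 997 mg; (b) 604 mg

LD = Vd × C = 356.0 × 2.8 = 996.8 mg
CL = 0.693 × Vd / t½ = 0.693 × 356.0 / 15 = 16.45 L/h
D = CL × Css × τ / F = 16.45 × 2.8 × 8 / 0.61 = 604.1 mg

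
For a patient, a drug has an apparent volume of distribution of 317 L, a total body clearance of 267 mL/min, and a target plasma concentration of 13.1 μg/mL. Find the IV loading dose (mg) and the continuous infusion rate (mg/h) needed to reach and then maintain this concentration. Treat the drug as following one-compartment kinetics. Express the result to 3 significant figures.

(a) 4150 mg; (b) 210 mg/h

LD = Vd · C_target = 317.0 × 13.1 = 4153 mg
CL = 267 mL/min = 267 × 0.06 = 16.02 L/h
Maintenance infusion rate = CL × Css = 16.02 × 13.1 = 209.9 mg/h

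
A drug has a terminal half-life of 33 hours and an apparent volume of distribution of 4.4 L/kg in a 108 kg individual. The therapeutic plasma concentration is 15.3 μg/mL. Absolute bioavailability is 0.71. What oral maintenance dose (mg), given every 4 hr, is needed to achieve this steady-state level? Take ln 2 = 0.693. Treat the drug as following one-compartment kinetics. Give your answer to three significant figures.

860 mg

Vd(total) = 108 kg × 4.4 L/kg = 475.2 L
CL = ln 2 · Vd / t½ = 0.693 × 475.2 / 33 = 9.979 L/h
D = CL × Css × τ / F = 9.979 × 15.3 × 4 / 0.71 = 860.2 mg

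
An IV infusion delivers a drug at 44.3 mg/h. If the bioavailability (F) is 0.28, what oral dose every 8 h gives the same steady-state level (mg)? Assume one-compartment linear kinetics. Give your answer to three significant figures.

1270 mg

To maintain the same Css, the systemic dosing rate must be unchanged: F·D/τ = infusion rate.
D = rate × τ / F = 44.3 × 8 / 0.28 = 1266 mg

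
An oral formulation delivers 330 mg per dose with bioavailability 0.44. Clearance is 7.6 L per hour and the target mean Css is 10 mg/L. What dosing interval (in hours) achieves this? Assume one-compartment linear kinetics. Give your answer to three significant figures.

F·D/τ = CL·Css → τ = F·D / (CL·Css).
τ = 0.44 × 330 / (7.6 × 10) = 1.911 h

1.91 h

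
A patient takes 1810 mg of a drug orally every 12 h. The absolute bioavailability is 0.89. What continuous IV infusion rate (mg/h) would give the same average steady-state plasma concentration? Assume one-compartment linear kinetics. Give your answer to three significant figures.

134 mg/h

Equivalent systemic input: infusion rate = F·D/τ.
Rate = 0.89 × 1810 / 12 = 134.2 mg/h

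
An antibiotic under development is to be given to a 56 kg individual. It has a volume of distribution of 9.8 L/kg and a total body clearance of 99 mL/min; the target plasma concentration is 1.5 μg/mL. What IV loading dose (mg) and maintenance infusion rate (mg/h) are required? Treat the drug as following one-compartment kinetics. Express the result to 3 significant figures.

Total Vd = 9.8 × 56 = 548.8 L
Loading: fill Vd to C_target → 548.8 L × 1.5 mg/L = 823.2 mg
Convert clearance: 99 mL/min × 60 min/h ÷ 1000 mL/L = 5.940 L/h
Maintenance infusion rate = CL × Css = 5.940 × 1.5 = 8.910 mg/h

(a) 823 mg; (b) 8.91 mg/h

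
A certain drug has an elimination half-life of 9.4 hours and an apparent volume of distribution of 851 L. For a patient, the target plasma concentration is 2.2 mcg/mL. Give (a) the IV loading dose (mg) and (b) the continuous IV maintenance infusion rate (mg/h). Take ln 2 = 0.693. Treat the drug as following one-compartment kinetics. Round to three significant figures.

(a) 1870 mg; (b) 138 mg/h

LD = Vd × C = 851.0 × 2.2 = 1872 mg
CL = 0.693 × Vd / t½ = 0.693 × 851.0 / 9.4 = 62.74 L/h
Infusion rate = CL × Css = 62.74 × 2.2 = 138.0 mg/h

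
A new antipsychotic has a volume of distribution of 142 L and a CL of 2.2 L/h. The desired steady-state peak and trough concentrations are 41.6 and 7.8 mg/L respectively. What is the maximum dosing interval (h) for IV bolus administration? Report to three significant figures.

108 h

k = CL / Vd = 2.200 / 142.0 = 0.01549 h⁻¹
Between IV bolus doses, concentration decays as C = C₀·e^(−kτ), so C_peak/C_trough = e^(kτ).
τ_max = ln(C_peak/C_trough) / k = ln(41.6/7.8) / 0.01549 = 1.674 / 0.01549 = 108.1 h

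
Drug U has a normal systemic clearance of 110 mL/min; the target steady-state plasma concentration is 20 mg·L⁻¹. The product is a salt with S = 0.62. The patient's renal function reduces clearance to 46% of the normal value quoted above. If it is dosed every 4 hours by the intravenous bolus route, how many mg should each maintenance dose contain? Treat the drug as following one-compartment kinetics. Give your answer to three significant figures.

392 mg

CL = 110 mL/min × 60/1000 = 6.600 L/h
Patient clearance = 0.46 × 6.600 = 3.036 L/h
At steady state, dose per interval replaces the amount cleared in that interval: S·D/τ = CL·Css.
D = CL × Css × τ / S = 3.036 × 20 × 4 / 0.62 = 391.7 mg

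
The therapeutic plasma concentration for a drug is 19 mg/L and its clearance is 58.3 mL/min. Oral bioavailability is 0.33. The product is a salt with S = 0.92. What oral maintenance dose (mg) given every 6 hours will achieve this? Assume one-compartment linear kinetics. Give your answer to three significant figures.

1310 mg

Convert clearance: 58.3 mL/min × 60 min/h ÷ 1000 mL/L = 3.498 L/h
D = CL × Css × τ / F / S = 3.498 × 19 × 6 / 0.33 / 0.92 = 1313 mg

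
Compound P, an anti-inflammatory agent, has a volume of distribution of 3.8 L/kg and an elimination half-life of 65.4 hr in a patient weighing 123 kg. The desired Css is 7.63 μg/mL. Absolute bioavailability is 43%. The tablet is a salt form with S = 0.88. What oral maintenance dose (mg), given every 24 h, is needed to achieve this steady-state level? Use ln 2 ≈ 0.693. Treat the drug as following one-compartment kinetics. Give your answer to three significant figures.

Vd = 3.8 L/kg × 123 kg = 467.4 L
k = 0.693/65.4 = 0.01060 h⁻¹, so CL = k·Vd = 0.01060 × 467.4 = 4.954 L/h
D = CL × Css × τ / F / S = 4.954 × 7.63 × 24 / 0.43 / 0.88 = 2397 mg

2400 mg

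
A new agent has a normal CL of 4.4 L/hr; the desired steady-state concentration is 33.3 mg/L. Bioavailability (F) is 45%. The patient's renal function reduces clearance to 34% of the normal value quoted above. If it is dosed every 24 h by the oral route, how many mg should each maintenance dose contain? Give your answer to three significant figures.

2660 mg

Patient clearance = 0.34 × 4.400 = 1.496 L/h
At steady state, dose per interval replaces the amount cleared in that interval: F·D/τ = CL·Css.
D = CL × Css × τ / F = 1.496 × 33.3 × 24 / 0.45 = 2657 mg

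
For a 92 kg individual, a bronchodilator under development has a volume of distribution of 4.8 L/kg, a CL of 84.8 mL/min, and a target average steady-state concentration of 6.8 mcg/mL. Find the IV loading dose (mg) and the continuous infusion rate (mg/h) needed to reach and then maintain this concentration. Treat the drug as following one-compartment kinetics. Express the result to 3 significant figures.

(a) 3000 mg; (b) 34.6 mg/h

Vd(total) = 92 kg × 4.8 L/kg = 441.6 L
LD = Vd · C_target = 441.6 × 6.8 = 3003 mg
CL = 84.8 mL/min = 84.8 × 0.06 = 5.088 L/h
Maintenance infusion rate = CL × Css = 5.088 × 6.8 = 34.60 mg/h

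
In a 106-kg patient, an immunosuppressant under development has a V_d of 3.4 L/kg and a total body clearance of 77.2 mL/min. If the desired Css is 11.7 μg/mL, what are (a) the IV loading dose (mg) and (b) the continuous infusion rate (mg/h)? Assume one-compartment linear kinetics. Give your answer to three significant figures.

(a) 4220 mg; (b) 54.2 mg/h

Vd(total) = 106 kg × 3.4 L/kg = 360.4 L
Loading dose = Vd × C = 360.4 × 11.7 = 4217 mg
CL = 77.2 mL/min × 60/1000 = 4.632 L/h
Maintenance: replace elimination → rate = CL × Css = 4.632 × 11.7 = 54.19 mg/h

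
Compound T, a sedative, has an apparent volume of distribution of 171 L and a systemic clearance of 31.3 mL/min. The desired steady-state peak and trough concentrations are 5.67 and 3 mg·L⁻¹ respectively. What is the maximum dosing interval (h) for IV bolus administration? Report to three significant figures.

CL = 31.3 mL/min = 31.3 × 0.06 = 1.878 L/h
k = CL / Vd = 1.878 / 171.0 = 0.01098 h⁻¹
Between IV bolus doses, concentration decays as C = C₀·e^(−kτ), so C_peak/C_trough = e^(kτ).
τ_max = ln(C_peak/C_trough) / k = ln(5.67/3) / 0.01098 = 0.6366 / 0.01098 = 57.98 h

58.0 h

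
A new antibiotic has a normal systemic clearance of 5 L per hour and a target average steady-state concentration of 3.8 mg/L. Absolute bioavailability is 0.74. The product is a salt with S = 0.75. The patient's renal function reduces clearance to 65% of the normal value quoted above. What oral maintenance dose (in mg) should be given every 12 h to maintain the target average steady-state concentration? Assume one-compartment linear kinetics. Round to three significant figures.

Patient clearance = 0.65 × 5.000 = 3.250 L/h
D = CL × Css × τ / F / S = 3.250 × 3.8 × 12 / 0.74 / 0.75 = 267.0 mg

267 mg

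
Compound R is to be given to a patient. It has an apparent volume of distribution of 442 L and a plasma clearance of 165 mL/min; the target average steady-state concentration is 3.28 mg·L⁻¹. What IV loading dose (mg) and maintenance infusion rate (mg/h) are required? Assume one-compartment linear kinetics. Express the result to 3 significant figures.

(a) 1450 mg; (b) 32.5 mg/h

Loading: fill Vd to C_target → 442.0 L × 3.28 mg/L = 1450 mg
Convert clearance: 165 mL/min × 60 min/h ÷ 1000 mL/L = 9.900 L/h
Infusion rate = 9.900 L/h × 3.28 mg/L = 32.47 mg/h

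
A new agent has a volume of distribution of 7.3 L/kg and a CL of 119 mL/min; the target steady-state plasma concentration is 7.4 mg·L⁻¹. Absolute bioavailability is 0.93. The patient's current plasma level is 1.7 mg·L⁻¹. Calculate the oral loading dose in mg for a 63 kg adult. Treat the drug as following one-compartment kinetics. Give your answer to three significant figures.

Vd(total) = 63 kg × 7.3 L/kg = 459.9 L
The loading dose fills Vd to the target concentration.
Concentration deficit ΔC = 7.4 − 1.7 = 5.700 mg/L
LD = Vd × ΔC / F = 459.9 × 5.700 / 0.93 = 2819 mg

2820 mg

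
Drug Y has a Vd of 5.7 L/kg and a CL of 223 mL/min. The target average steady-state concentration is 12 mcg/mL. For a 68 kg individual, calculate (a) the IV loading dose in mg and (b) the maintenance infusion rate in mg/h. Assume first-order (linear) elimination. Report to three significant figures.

(a) 4650 mg; (b) 161 mg/h

Vd = 5.7 L/kg × 68 kg = 387.6 L
Loading dose = Vd × C = 387.6 × 12 = 4651 mg
CL = 223 mL/min = 223 × 0.06 = 13.38 L/h
Maintenance infusion rate = CL × Css = 13.38 × 12 = 160.6 mg/h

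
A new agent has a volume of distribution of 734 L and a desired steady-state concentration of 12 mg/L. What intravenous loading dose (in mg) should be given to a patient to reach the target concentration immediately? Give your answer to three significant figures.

8810 mg

LD = Vd × C = 734.0 × 12.00 = 8808 mg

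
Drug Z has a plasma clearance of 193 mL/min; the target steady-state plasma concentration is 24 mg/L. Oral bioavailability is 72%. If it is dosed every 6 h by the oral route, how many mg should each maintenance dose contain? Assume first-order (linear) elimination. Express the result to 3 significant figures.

2320 mg

CL = 193 mL/min = 193 × 0.06 = 11.58 L/h
At steady state, dose per interval replaces the amount cleared in that interval: F·D/τ = CL·Css.
D = CL × Css × τ / F = 11.58 × 24 × 6 / 0.72 = 2316 mg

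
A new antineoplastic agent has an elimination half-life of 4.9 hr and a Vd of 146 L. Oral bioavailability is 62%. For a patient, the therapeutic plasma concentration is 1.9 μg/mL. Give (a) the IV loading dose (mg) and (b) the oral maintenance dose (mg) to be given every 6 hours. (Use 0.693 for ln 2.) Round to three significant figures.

(a) 277 mg; (b) 380 mg

LD = Vd × C = 146.0 × 1.9 = 277.4 mg
CL = 0.693 × Vd / t½ = 0.693 × 146.0 / 4.9 = 20.65 L/h
D = CL × Css × τ / F = 20.65 × 1.9 × 6 / 0.62 = 379.7 mg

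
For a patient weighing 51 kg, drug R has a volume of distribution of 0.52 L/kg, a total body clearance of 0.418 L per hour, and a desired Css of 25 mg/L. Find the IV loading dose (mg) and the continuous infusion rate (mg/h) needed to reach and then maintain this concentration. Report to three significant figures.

Vd = 0.52 L/kg × 51 kg = 26.52 L
LD = Vd · C_target = 26.52 × 25 = 663.0 mg
Maintenance: replace elimination → rate = CL × Css = 0.4180 × 25 = 10.45 mg/h

(a) 663 mg; (b) 10.5 mg/h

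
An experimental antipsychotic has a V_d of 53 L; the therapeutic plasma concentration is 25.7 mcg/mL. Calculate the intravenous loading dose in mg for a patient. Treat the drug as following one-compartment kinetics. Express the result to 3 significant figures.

LD = Vd × C = 53.00 × 25.70 = 1362 mg

1360 mg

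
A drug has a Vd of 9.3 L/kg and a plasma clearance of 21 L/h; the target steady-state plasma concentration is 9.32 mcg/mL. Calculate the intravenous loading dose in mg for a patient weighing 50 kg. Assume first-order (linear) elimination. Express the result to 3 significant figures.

Vd = 9.3 L/kg × 50 kg = 465.0 L
LD = Vd × C = 465.0 × 9.320 = 4334 mg

4330 mg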